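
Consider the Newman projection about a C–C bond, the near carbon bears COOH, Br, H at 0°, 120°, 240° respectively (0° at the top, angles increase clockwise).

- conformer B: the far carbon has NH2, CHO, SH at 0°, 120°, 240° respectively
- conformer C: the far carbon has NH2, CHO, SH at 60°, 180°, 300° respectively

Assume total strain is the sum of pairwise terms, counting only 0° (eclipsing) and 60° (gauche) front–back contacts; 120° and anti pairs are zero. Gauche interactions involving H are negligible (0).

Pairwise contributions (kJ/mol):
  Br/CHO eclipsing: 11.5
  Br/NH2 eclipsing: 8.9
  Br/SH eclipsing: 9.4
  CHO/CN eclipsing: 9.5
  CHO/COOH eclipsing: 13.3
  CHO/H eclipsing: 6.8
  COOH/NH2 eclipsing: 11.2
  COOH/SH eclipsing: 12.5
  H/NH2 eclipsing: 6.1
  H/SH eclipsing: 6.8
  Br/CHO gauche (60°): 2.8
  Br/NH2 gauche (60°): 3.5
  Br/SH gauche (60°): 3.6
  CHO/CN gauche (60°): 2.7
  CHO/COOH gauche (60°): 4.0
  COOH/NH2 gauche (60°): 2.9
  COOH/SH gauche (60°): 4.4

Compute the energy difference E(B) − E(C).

B is eclipsed. COOH at 0° is eclipsed with NH2 at 0° (11.2); Br at 120° is eclipsed with CHO at 120° (11.5); H at 240° is eclipsed with SH at 240° (6.8). Total 29.5 kJ/mol.
C is staggered. COOH at 0° is gauche with NH2 at 60° (2.9); COOH at 0° is gauche with SH at 300° (4.4); Br at 120° is gauche with NH2 at 60° (3.5); Br at 120° is gauche with CHO at 180° (2.8). Total 13.6 kJ/mol.
E(B) − E(C) = 29.5 − 13.6 = +15.9 kJ/mol.

+15.9 kJ/mol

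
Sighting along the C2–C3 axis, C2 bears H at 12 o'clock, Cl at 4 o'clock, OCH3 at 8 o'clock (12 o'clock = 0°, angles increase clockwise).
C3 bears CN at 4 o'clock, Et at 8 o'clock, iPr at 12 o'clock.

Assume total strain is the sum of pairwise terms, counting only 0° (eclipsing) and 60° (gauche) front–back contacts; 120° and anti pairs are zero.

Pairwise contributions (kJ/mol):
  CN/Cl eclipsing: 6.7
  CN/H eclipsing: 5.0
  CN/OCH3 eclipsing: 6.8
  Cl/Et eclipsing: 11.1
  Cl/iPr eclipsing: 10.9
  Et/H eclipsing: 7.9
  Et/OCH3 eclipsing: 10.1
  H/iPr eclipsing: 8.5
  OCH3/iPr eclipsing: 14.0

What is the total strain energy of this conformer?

25.3 kJ/mol

This conformer is eclipsed. H at 0° is eclipsed with iPr at 0° (8.5); Cl at 120° is eclipsed with CN at 120° (6.7); OCH3 at 240° is eclipsed with Et at 240° (10.1). Total 25.3 kJ/mol.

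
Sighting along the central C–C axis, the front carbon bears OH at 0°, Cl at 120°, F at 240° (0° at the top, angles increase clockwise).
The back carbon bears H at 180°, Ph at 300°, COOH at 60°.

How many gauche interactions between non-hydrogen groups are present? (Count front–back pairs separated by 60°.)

Non-H gauche pairs: OH(0°)/Ph(300°); OH(0°)/COOH(60°); Cl(120°)/COOH(60°); F(240°)/Ph(300°) — 4 interactions.

4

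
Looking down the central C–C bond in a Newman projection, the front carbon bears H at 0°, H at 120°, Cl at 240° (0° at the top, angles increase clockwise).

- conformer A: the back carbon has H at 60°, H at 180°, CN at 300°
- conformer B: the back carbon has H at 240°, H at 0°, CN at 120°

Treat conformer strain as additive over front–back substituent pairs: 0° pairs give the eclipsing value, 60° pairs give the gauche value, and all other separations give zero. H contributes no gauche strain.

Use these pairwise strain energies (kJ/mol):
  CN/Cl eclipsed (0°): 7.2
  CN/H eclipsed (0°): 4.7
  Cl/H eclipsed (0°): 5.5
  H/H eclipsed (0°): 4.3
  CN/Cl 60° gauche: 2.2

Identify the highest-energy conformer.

A (staggered): Cl(240°)/CN(300°) gauche 2.2 → 2.2 kJ/mol.
B (eclipsed): H(0°)/H(0°) eclipsed 4.3; H(120°)/CN(120°) eclipsed 4.7; Cl(240°)/H(240°) eclipsed 5.5 → 14.5 kJ/mol.
B has the highest total (14.5 kJ/mol).

B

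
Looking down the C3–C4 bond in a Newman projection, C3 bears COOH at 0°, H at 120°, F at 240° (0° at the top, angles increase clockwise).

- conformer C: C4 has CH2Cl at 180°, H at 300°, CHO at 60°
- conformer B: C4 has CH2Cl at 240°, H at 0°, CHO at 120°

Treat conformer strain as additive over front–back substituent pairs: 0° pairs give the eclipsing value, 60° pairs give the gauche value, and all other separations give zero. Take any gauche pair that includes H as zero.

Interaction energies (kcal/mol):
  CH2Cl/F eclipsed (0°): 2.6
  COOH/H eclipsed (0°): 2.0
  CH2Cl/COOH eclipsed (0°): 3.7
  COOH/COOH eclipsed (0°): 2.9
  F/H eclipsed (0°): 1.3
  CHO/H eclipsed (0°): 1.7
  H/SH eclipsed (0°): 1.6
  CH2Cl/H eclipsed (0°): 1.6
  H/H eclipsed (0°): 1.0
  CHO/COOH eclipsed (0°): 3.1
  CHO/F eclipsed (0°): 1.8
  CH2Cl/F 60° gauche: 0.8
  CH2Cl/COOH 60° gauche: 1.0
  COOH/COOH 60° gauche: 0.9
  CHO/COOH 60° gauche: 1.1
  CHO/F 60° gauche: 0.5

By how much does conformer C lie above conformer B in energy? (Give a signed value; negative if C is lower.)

C is staggered. COOH at 0° is gauche with CHO at 60° (1.1); F at 240° is gauche with CH2Cl at 180° (0.8). Total 1.9 kcal/mol.
B is eclipsed. COOH at 0° is eclipsed with H at 0° (2.0); H at 120° is eclipsed with CHO at 120° (1.7); F at 240° is eclipsed with CH2Cl at 240° (2.6). Total 6.3 kcal/mol.
E(C) − E(B) = 1.9 − 6.3 = -4.4 kcal/mol.

-4.4 kcal/mol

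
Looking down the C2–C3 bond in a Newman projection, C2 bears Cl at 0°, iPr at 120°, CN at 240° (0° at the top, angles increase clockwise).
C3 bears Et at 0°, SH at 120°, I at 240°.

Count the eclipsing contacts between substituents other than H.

3

Non-H eclipsing pairs: Cl(0°)/Et(0°); iPr(120°)/SH(120°); CN(240°)/I(240°) — 3 interactions.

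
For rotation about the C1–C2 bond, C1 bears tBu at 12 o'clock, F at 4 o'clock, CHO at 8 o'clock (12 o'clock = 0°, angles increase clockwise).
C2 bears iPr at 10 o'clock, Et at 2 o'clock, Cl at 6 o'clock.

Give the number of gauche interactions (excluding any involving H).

Non-H gauche pairs: tBu(0°)/iPr(300°); tBu(0°)/Et(60°); F(120°)/Et(60°); F(120°)/Cl(180°); CHO(240°)/iPr(300°); CHO(240°)/Cl(180°) — 6 interactions.

6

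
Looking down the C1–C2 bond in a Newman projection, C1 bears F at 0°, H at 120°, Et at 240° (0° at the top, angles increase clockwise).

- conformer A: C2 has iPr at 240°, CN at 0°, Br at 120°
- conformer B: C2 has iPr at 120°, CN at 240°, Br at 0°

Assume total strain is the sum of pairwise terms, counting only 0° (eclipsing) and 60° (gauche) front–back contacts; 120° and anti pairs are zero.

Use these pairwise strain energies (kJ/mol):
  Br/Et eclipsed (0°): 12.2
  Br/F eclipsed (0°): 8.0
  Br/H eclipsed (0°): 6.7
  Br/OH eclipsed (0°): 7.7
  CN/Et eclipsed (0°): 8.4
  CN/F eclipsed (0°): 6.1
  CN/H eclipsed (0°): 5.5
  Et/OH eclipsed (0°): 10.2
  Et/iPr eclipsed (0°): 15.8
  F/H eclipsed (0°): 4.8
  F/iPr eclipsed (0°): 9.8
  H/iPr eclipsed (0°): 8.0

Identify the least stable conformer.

A

A (eclipsed): F(0°)/CN(0°) eclipsed 6.1; H(120°)/Br(120°) eclipsed 6.7; Et(240°)/iPr(240°) eclipsed 15.8 → 28.6 kJ/mol.
B (eclipsed): F(0°)/Br(0°) eclipsed 8.0; H(120°)/iPr(120°) eclipsed 8.0; Et(240°)/CN(240°) eclipsed 8.4 → 24.4 kJ/mol.
A has the highest total (28.6 kJ/mol).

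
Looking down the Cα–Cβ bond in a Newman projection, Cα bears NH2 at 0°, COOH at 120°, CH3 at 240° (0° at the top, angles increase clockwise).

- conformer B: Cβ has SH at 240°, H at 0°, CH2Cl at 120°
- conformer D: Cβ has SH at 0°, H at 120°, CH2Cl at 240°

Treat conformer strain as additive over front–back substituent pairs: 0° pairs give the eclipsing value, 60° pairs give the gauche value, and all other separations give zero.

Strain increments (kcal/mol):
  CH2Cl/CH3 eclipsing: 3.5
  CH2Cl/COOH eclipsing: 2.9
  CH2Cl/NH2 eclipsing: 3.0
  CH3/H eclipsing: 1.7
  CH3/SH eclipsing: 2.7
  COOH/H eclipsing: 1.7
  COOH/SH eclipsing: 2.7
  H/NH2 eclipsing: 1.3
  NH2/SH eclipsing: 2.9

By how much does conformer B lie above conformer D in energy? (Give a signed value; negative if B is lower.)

-1.2 kcal/mol

B is eclipsed. NH2 at 0° is eclipsed with H at 0° (1.3); COOH at 120° is eclipsed with CH2Cl at 120° (2.9); CH3 at 240° is eclipsed with SH at 240° (2.7). Total 6.9 kcal/mol.
D is eclipsed. NH2 at 0° is eclipsed with SH at 0° (2.9); COOH at 120° is eclipsed with H at 120° (1.7); CH3 at 240° is eclipsed with CH2Cl at 240° (3.5). Total 8.1 kcal/mol.
E(B) − E(D) = 6.9 − 8.1 = -1.2 kcal/mol.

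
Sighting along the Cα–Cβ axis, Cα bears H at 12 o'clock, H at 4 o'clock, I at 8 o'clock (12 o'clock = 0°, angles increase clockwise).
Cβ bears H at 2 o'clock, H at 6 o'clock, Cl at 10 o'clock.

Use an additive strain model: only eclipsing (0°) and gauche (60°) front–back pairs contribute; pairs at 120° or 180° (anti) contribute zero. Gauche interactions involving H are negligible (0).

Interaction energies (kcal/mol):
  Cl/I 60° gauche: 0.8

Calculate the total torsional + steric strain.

0.8 kcal/mol

This conformer (staggered): I(240°)/Cl(300°) gauche 0.8 → 0.8 kcal/mol.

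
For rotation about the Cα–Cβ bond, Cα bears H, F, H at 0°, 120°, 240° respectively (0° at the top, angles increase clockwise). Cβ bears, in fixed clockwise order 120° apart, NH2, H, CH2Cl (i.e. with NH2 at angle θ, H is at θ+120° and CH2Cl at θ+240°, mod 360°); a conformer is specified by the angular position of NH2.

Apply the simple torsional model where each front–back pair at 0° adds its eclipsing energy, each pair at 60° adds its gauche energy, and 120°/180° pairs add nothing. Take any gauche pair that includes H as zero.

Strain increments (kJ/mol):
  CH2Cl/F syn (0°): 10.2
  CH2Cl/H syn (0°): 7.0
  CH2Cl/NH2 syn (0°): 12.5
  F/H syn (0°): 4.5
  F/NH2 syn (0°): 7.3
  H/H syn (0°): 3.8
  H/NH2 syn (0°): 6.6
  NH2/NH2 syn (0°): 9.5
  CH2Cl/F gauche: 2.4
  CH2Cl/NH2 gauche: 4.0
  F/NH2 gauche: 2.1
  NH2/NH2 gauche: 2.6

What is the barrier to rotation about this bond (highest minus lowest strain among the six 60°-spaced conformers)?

NH2 at 0° (eclipsed): H(0°)/NH2(0°) eclipsed 6.6; F(120°)/H(120°) eclipsed 4.5; H(240°)/CH2Cl(240°) eclipsed 7.0 → 18.1 kJ/mol.
NH2 at 60° (staggered): F(120°)/NH2(60°) gauche 2.1 → 2.1 kJ/mol.
NH2 at 120° (eclipsed): H(0°)/CH2Cl(0°) eclipsed 7.0; F(120°)/NH2(120°) eclipsed 7.3; H(240°)/H(240°) eclipsed 3.8 → 18.1 kJ/mol.
NH2 at 180° (staggered): F(120°)/NH2(180°) gauche 2.1; F(120°)/CH2Cl(60°) gauche 2.4 → 4.5 kJ/mol.
NH2 at 240° (eclipsed): H(0°)/H(0°) eclipsed 3.8; F(120°)/CH2Cl(120°) eclipsed 10.2; H(240°)/NH2(240°) eclipsed 6.6 → 20.6 kJ/mol.
NH2 at 300° (staggered): F(120°)/CH2Cl(180°) gauche 2.4 → 2.4 kJ/mol.
Max at 240° (20.6 kJ/mol), min at 60° (2.1 kJ/mol); barrier = 18.5 kJ/mol.

18.5 kJ/mol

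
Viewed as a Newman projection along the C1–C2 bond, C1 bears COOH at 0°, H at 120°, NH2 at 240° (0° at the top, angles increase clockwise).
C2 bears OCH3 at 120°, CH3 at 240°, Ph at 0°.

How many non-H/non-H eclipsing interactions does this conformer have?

2

Non-H eclipsing pairs: COOH(0°)/Ph(0°); NH2(240°)/CH3(240°) — 2 interactions.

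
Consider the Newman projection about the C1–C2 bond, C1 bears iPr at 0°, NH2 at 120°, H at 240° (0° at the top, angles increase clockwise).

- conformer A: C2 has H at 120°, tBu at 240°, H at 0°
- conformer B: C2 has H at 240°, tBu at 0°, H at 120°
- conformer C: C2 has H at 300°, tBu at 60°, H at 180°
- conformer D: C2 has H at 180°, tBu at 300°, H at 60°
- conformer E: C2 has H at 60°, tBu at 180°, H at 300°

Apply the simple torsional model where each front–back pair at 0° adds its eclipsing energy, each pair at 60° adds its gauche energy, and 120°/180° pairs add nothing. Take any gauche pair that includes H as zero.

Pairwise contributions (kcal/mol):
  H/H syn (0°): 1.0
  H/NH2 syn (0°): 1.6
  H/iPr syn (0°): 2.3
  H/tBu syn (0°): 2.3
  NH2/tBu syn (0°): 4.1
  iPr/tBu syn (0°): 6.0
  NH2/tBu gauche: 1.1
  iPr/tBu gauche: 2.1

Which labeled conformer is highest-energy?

B

A (eclipsed): iPr(0°)/H(0°) eclipsed 2.3; NH2(120°)/H(120°) eclipsed 1.6; H(240°)/tBu(240°) eclipsed 2.3 → 6.2 kcal/mol.
B (eclipsed): iPr(0°)/tBu(0°) eclipsed 6.0; NH2(120°)/H(120°) eclipsed 1.6; H(240°)/H(240°) eclipsed 1.0 → 8.6 kcal/mol.
C (staggered): iPr(0°)/tBu(60°) gauche 2.1; NH2(120°)/tBu(60°) gauche 1.1 → 3.2 kcal/mol.
D (staggered): iPr(0°)/tBu(300°) gauche 2.1 → 2.1 kcal/mol.
E (staggered): NH2(120°)/tBu(180°) gauche 1.1 → 1.1 kcal/mol.
B has the highest total (8.6 kcal/mol).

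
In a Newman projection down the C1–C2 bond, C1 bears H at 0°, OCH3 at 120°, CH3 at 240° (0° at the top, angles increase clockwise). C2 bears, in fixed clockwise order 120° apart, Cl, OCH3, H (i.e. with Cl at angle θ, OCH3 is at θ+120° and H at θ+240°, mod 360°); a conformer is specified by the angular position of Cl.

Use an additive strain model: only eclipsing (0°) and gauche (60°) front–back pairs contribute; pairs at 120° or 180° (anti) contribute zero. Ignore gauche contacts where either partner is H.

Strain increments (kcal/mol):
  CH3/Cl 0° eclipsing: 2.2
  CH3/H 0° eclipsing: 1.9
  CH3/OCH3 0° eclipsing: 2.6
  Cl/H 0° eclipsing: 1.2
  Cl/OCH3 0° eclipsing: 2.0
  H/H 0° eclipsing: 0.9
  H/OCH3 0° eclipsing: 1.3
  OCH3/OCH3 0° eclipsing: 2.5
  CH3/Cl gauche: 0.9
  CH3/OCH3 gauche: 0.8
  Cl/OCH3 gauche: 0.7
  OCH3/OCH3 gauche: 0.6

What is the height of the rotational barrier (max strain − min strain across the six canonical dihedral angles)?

4.1 kcal/mol

Cl at 0° (eclipsed): H(0°)/Cl(0°) eclipsed 1.2; OCH3(120°)/OCH3(120°) eclipsed 2.5; CH3(240°)/H(240°) eclipsed 1.9 → 5.6 kcal/mol.
Cl at 60° (staggered): OCH3(120°)/Cl(60°) gauche 0.7; OCH3(120°)/OCH3(180°) gauche 0.6; CH3(240°)/OCH3(180°) gauche 0.8 → 2.1 kcal/mol.
Cl at 120° (eclipsed): H(0°)/H(0°) eclipsed 0.9; OCH3(120°)/Cl(120°) eclipsed 2.0; CH3(240°)/OCH3(240°) eclipsed 2.6 → 5.5 kcal/mol.
Cl at 180° (staggered): OCH3(120°)/Cl(180°) gauche 0.7; CH3(240°)/Cl(180°) gauche 0.9; CH3(240°)/OCH3(300°) gauche 0.8 → 2.4 kcal/mol.
Cl at 240° (eclipsed): H(0°)/OCH3(0°) eclipsed 1.3; OCH3(120°)/H(120°) eclipsed 1.3; CH3(240°)/Cl(240°) eclipsed 2.2 → 4.8 kcal/mol.
Cl at 300° (staggered): OCH3(120°)/OCH3(60°) gauche 0.6; CH3(240°)/Cl(300°) gauche 0.9 → 1.5 kcal/mol.
Max at 0° (5.6 kcal/mol), min at 300° (1.5 kcal/mol); barrier = 4.1 kcal/mol.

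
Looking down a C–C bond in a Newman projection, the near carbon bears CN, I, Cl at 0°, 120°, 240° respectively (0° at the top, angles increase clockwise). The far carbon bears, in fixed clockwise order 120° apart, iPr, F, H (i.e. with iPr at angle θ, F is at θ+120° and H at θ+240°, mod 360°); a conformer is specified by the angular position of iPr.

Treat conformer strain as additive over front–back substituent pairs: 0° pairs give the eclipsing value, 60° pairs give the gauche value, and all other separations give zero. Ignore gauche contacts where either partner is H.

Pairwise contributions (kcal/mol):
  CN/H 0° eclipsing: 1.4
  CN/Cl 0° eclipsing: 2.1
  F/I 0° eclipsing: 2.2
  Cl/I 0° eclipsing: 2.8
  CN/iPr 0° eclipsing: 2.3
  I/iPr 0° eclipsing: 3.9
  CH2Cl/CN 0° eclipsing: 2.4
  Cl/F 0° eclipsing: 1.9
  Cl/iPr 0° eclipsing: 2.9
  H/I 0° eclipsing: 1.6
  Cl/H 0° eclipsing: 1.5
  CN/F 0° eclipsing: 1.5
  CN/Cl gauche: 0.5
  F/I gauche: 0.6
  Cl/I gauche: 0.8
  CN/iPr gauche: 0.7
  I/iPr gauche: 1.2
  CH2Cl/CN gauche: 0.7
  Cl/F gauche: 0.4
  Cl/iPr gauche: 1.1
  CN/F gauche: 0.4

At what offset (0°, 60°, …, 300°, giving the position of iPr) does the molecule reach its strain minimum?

iPr at 0° (eclipsed): CN–iPr eclipsed, I–F eclipsed, Cl–H eclipsed; 2.3 + 2.2 + 1.5 = 6.0 kcal/mol.
iPr at 60° (staggered): CN–iPr gauche, I–iPr gauche, I–F gauche, Cl–F gauche; 0.7 + 1.2 + 0.6 + 0.4 = 2.9 kcal/mol.
iPr at 120° (eclipsed): CN–H eclipsed, I–iPr eclipsed, Cl–F eclipsed; 1.4 + 3.9 + 1.9 = 7.2 kcal/mol.
iPr at 180° (staggered): CN–F gauche, I–iPr gauche, Cl–iPr gauche, Cl–F gauche; 0.4 + 1.2 + 1.1 + 0.4 = 3.1 kcal/mol.
iPr at 240° (eclipsed): CN–F eclipsed, I–H eclipsed, Cl–iPr eclipsed; 1.5 + 1.6 + 2.9 = 6.0 kcal/mol.
iPr at 300° (staggered): CN–iPr gauche, CN–F gauche, I–F gauche, Cl–iPr gauche; 0.7 + 0.4 + 0.6 + 1.1 = 2.8 kcal/mol.
The minimum (2.8 kcal/mol) occurs with iPr at 300°.

300°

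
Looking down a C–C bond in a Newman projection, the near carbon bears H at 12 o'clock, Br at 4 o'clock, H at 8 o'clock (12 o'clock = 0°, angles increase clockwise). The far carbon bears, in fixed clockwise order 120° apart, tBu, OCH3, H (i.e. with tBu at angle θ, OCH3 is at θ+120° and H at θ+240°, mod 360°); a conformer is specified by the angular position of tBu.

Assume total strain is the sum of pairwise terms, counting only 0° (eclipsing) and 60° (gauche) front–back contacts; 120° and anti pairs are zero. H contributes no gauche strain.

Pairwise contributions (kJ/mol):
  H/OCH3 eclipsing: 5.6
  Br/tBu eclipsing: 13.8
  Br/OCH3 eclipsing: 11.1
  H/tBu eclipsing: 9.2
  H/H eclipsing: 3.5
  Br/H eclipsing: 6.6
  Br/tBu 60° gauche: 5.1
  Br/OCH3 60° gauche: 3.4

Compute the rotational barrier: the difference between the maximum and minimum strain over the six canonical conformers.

20.4 kJ/mol

tBu at 0° (eclipsed): H(0°)/tBu(0°) eclipsed 9.2; Br(120°)/OCH3(120°) eclipsed 11.1; H(240°)/H(240°) eclipsed 3.5 → 23.8 kJ/mol.
tBu at 60° (staggered): Br(120°)/tBu(60°) gauche 5.1; Br(120°)/OCH3(180°) gauche 3.4 → 8.5 kJ/mol.
tBu at 120° (eclipsed): H(0°)/H(0°) eclipsed 3.5; Br(120°)/tBu(120°) eclipsed 13.8; H(240°)/OCH3(240°) eclipsed 5.6 → 22.9 kJ/mol.
tBu at 180° (staggered): Br(120°)/tBu(180°) gauche 5.1 → 5.1 kJ/mol.
tBu at 240° (eclipsed): H(0°)/OCH3(0°) eclipsed 5.6; Br(120°)/H(120°) eclipsed 6.6; H(240°)/tBu(240°) eclipsed 9.2 → 21.4 kJ/mol.
tBu at 300° (staggered): Br(120°)/OCH3(60°) gauche 3.4 → 3.4 kJ/mol.
Max at 0° (23.8 kJ/mol), min at 300° (3.4 kJ/mol); barrier = 20.4 kJ/mol.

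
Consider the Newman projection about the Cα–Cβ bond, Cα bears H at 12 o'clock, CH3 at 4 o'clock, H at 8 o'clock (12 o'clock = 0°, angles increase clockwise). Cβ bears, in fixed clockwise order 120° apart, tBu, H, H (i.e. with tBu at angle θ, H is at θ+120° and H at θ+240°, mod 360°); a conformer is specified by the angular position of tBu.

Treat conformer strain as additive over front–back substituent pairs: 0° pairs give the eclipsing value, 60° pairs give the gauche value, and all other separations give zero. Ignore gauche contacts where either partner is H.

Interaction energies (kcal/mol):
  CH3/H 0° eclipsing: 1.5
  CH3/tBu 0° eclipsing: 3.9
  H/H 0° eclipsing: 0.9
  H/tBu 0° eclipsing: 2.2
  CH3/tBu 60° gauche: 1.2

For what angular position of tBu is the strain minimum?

tBu at 0° (eclipsed): H(0°)/tBu(0°) eclipsed 2.2; CH3(120°)/H(120°) eclipsed 1.5; H(240°)/H(240°) eclipsed 0.9 → 4.6 kcal/mol.
tBu at 60° (staggered): CH3(120°)/tBu(60°) gauche 1.2 → 1.2 kcal/mol.
tBu at 120° (eclipsed): H(0°)/H(0°) eclipsed 0.9; CH3(120°)/tBu(120°) eclipsed 3.9; H(240°)/H(240°) eclipsed 0.9 → 5.7 kcal/mol.
tBu at 180° (staggered): CH3(120°)/tBu(180°) gauche 1.2 → 1.2 kcal/mol.
tBu at 240° (eclipsed): H(0°)/H(0°) eclipsed 0.9; CH3(120°)/H(120°) eclipsed 1.5; H(240°)/tBu(240°) eclipsed 2.2 → 4.6 kcal/mol.
tBu at 300° (staggered): no non-H gauche contacts → 0.0 kcal/mol.
The minimum (0.0 kcal/mol) occurs with tBu at 300°.

300°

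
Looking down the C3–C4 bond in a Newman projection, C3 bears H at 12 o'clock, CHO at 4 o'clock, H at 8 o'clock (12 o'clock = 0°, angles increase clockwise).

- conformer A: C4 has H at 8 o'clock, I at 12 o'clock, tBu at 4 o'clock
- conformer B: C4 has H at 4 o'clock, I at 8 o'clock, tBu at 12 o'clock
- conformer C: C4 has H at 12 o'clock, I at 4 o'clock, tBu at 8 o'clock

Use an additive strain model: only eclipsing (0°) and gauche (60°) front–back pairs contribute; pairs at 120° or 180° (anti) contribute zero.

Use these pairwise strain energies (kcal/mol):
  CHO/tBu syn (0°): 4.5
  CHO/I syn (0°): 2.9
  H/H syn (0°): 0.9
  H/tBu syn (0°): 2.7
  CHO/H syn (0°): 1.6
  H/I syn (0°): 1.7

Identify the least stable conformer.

A (eclipsed): H–I eclipsed, CHO–tBu eclipsed, H–H eclipsed; 1.7 + 4.5 + 0.9 = 7.1 kcal/mol.
B (eclipsed): H–tBu eclipsed, CHO–H eclipsed, H–I eclipsed; 2.7 + 1.6 + 1.7 = 6.0 kcal/mol.
C (eclipsed): H–H eclipsed, CHO–I eclipsed, H–tBu eclipsed; 0.9 + 2.9 + 2.7 = 6.5 kcal/mol.
A has the highest total (7.1 kcal/mol).

A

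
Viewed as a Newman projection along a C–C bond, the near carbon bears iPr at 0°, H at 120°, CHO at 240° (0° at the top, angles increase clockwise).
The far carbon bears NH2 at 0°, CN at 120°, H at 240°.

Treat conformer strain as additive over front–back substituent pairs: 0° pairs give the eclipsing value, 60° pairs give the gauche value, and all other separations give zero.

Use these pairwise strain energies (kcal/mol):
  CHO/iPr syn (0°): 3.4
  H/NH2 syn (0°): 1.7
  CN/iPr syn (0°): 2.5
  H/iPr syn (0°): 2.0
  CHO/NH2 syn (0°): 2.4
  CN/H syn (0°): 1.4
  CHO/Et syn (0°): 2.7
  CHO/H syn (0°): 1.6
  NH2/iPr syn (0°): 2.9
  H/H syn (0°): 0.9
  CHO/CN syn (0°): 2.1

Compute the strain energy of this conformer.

5.9 kcal/mol

This conformer is eclipsed. iPr at 0° is eclipsed with NH2 at 0° (2.9); H at 120° is eclipsed with CN at 120° (1.4); CHO at 240° is eclipsed with H at 240° (1.6). Total 5.9 kcal/mol.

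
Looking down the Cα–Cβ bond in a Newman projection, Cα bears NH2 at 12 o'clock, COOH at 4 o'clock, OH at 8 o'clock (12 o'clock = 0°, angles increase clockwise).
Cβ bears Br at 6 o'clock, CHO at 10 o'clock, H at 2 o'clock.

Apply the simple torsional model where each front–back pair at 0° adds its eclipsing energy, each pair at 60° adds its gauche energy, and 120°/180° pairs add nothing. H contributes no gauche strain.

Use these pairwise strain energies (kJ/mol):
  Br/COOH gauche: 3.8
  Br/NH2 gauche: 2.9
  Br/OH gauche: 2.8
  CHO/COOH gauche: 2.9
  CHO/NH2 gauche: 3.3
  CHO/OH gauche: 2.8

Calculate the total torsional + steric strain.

12.7 kJ/mol

This conformer is staggered. NH2 at 0° is gauche with CHO at 300° (3.3); COOH at 120° is gauche with Br at 180° (3.8); OH at 240° is gauche with Br at 180° (2.8); OH at 240° is gauche with CHO at 300° (2.8). Total 12.7 kJ/mol.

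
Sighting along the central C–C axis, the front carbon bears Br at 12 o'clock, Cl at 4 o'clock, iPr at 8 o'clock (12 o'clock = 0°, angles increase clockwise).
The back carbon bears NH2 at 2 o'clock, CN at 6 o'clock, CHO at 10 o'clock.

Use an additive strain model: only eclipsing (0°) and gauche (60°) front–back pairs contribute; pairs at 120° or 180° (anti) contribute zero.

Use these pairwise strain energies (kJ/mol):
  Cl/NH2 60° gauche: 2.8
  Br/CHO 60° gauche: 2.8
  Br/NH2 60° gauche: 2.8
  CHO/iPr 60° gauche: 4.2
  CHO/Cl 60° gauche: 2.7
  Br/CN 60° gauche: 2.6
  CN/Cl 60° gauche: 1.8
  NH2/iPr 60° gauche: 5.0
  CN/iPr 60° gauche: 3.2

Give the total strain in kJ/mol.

17.6 kJ/mol

This conformer is staggered. Br at 0° is gauche with NH2 at 60° (2.8); Br at 0° is gauche with CHO at 300° (2.8); Cl at 120° is gauche with NH2 at 60° (2.8); Cl at 120° is gauche with CN at 180° (1.8); iPr at 240° is gauche with CN at 180° (3.2); iPr at 240° is gauche with CHO at 300° (4.2). Total 17.6 kJ/mol.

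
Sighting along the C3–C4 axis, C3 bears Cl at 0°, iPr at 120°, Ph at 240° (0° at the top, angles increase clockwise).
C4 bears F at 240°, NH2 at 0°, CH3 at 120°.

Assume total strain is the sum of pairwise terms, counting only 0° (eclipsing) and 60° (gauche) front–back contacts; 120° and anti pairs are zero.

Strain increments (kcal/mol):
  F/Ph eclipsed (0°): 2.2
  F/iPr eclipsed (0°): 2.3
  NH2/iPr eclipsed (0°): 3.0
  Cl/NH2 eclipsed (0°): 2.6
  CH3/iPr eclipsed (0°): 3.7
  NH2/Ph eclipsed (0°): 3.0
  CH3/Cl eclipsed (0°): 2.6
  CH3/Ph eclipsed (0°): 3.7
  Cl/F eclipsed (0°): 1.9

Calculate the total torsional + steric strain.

This conformer (eclipsed): Cl(0°)/NH2(0°) eclipsed 2.6; iPr(120°)/CH3(120°) eclipsed 3.7; Ph(240°)/F(240°) eclipsed 2.2 → 8.5 kcal/mol.

8.5 kcal/mol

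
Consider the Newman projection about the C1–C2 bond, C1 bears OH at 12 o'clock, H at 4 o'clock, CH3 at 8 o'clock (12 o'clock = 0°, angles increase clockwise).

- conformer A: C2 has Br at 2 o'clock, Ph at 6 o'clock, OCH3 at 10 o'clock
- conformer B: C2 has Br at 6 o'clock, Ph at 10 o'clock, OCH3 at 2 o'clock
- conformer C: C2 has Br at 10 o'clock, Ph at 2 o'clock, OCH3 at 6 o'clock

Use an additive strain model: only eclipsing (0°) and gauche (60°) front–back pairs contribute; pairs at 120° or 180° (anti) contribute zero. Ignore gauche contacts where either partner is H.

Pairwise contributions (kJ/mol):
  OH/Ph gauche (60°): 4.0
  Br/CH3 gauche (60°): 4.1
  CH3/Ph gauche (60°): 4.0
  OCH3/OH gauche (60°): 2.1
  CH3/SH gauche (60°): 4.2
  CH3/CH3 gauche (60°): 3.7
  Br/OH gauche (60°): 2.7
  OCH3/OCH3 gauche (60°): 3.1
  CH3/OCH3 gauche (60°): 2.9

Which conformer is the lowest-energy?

A

A (staggered): OH–Br gauche, OH–OCH3 gauche, CH3–Ph gauche, CH3–OCH3 gauche; 2.7 + 2.1 + 4.0 + 2.9 = 11.7 kJ/mol.
B (staggered): OH–Ph gauche, OH–OCH3 gauche, CH3–Br gauche, CH3–Ph gauche; 4.0 + 2.1 + 4.1 + 4.0 = 14.2 kJ/mol.
C (staggered): OH–Br gauche, OH–Ph gauche, CH3–Br gauche, CH3–OCH3 gauche; 2.7 + 4.0 + 4.1 + 2.9 = 13.7 kJ/mol.
A has the lowest total (11.7 kJ/mol).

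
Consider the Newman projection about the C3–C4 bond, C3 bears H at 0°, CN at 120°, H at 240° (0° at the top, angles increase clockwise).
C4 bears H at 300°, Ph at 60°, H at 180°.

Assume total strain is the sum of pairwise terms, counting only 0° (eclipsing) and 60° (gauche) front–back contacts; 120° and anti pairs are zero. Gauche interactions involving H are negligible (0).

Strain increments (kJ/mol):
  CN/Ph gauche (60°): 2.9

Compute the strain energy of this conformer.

2.9 kJ/mol

This conformer is staggered. CN at 120° is gauche with Ph at 60° (2.9). Total 2.9 kJ/mol.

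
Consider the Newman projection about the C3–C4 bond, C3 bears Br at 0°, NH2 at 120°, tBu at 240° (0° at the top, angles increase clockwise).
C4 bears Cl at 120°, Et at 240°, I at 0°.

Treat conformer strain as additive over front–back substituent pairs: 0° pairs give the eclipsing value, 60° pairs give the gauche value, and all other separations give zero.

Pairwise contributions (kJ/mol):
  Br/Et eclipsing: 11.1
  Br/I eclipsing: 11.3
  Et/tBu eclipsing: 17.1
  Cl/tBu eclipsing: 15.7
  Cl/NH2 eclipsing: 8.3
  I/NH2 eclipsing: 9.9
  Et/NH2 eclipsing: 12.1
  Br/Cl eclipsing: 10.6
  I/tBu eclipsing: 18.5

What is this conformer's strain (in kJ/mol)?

This conformer (eclipsed): Br–I eclipsed, NH2–Cl eclipsed, tBu–Et eclipsed; 11.3 + 8.3 + 17.1 = 36.7 kJ/mol.

36.7 kJ/mol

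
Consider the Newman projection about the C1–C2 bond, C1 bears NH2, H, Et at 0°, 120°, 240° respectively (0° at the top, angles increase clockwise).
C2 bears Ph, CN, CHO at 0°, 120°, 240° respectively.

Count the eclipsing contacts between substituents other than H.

2

Non-H eclipsing pairs: NH2(0°)/Ph(0°); Et(240°)/CHO(240°) — 2 interactions.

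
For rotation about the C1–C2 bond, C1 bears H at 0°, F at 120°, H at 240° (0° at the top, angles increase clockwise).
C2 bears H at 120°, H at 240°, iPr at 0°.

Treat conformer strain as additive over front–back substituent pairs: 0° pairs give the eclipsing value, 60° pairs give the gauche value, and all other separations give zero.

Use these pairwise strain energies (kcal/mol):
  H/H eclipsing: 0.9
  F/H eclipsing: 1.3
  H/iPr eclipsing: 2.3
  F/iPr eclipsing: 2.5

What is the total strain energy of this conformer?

4.5 kcal/mol

This conformer is eclipsed. H at 0° is eclipsed with iPr at 0° (2.3); F at 120° is eclipsed with H at 120° (1.3); H at 240° is eclipsed with H at 240° (0.9). Total 4.5 kcal/mol.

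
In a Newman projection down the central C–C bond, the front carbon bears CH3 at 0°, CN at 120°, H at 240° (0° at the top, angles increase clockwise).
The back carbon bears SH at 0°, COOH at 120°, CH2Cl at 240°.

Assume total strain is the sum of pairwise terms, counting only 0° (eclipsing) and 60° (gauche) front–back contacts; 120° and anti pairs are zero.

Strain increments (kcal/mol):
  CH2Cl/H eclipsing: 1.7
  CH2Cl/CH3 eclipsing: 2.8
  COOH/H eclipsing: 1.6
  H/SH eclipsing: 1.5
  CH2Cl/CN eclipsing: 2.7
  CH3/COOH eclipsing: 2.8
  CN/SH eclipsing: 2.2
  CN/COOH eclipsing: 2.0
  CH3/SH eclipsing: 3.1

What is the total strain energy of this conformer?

This conformer is eclipsed. CH3 at 0° is eclipsed with SH at 0° (3.1); CN at 120° is eclipsed with COOH at 120° (2.0); H at 240° is eclipsed with CH2Cl at 240° (1.7). Total 6.8 kcal/mol.

6.8 kcal/mol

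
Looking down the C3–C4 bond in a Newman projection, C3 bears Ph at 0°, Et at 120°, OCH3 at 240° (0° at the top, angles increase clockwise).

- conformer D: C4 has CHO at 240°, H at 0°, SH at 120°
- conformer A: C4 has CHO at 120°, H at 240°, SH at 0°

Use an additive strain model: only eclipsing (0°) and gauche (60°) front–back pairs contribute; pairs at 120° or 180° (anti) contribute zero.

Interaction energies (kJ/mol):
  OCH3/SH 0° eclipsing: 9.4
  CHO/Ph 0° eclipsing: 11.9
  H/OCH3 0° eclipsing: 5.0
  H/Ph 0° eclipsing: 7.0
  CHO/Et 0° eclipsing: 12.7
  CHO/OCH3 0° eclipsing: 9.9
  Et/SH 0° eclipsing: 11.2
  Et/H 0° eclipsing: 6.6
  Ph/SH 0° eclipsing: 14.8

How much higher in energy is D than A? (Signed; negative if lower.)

-4.4 kJ/mol

D (eclipsed): Ph(0°)/H(0°) eclipsed 7.0; Et(120°)/SH(120°) eclipsed 11.2; OCH3(240°)/CHO(240°) eclipsed 9.9 → 28.1 kJ/mol.
A (eclipsed): Ph(0°)/SH(0°) eclipsed 14.8; Et(120°)/CHO(120°) eclipsed 12.7; OCH3(240°)/H(240°) eclipsed 5.0 → 32.5 kJ/mol.
E(D) − E(A) = 28.1 − 32.5 = -4.4 kJ/mol.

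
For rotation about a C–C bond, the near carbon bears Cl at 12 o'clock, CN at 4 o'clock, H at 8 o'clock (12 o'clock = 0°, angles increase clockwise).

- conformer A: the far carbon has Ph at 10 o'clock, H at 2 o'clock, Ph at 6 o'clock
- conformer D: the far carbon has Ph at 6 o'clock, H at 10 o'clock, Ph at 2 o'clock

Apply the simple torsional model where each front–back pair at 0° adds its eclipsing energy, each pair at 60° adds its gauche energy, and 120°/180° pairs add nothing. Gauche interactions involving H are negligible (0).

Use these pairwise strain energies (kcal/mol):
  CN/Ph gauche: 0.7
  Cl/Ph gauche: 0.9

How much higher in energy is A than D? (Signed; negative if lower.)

A is staggered. Cl at 0° is gauche with Ph at 300° (0.9); CN at 120° is gauche with Ph at 180° (0.7). Total 1.6 kcal/mol.
D is staggered. Cl at 0° is gauche with Ph at 60° (0.9); CN at 120° is gauche with Ph at 180° (0.7); CN at 120° is gauche with Ph at 60° (0.7). Total 2.3 kcal/mol.
E(A) − E(D) = 1.6 − 2.3 = -0.7 kcal/mol.

-0.7 kcal/mol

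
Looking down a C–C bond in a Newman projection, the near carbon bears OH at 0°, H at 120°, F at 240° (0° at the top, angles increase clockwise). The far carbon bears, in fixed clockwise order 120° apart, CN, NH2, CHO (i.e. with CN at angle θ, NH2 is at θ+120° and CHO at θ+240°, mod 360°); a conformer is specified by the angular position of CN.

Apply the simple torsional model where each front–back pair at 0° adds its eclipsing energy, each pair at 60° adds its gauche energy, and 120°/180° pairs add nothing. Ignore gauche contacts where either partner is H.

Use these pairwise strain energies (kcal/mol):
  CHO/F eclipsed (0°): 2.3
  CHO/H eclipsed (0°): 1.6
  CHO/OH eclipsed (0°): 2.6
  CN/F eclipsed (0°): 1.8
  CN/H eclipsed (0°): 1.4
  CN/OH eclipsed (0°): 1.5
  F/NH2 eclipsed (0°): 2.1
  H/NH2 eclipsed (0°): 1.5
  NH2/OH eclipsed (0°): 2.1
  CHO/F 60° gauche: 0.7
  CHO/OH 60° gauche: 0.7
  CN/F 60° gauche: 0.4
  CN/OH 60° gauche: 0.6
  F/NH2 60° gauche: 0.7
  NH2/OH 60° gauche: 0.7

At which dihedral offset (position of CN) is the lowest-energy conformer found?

CN at 0° (eclipsed): OH–CN eclipsed, H–NH2 eclipsed, F–CHO eclipsed; 1.5 + 1.5 + 2.3 = 5.3 kcal/mol.
CN at 60° (staggered): OH–CN gauche, OH–CHO gauche, F–NH2 gauche, F–CHO gauche; 0.6 + 0.7 + 0.7 + 0.7 = 2.7 kcal/mol.
CN at 120° (eclipsed): OH–CHO eclipsed, H–CN eclipsed, F–NH2 eclipsed; 2.6 + 1.4 + 2.1 = 6.1 kcal/mol.
CN at 180° (staggered): OH–NH2 gauche, OH–CHO gauche, F–CN gauche, F–NH2 gauche; 0.7 + 0.7 + 0.4 + 0.7 = 2.5 kcal/mol.
CN at 240° (eclipsed): OH–NH2 eclipsed, H–CHO eclipsed, F–CN eclipsed; 2.1 + 1.6 + 1.8 = 5.5 kcal/mol.
CN at 300° (staggered): OH–CN gauche, OH–NH2 gauche, F–CN gauche, F–CHO gauche; 0.6 + 0.7 + 0.4 + 0.7 = 2.4 kcal/mol.
The minimum (2.4 kcal/mol) occurs with CN at 300°.

300°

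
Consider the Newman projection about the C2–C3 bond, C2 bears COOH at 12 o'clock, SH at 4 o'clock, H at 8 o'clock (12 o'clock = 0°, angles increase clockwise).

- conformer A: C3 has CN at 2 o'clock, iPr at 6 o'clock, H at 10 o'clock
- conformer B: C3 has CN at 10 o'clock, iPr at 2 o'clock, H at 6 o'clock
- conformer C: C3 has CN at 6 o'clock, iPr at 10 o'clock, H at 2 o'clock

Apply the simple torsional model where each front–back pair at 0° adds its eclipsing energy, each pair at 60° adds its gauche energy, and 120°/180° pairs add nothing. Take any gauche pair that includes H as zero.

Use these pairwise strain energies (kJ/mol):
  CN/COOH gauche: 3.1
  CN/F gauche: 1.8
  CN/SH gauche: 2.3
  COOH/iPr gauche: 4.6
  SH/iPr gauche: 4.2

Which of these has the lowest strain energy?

C

A is staggered. COOH at 0° is gauche with CN at 60° (3.1); SH at 120° is gauche with CN at 60° (2.3); SH at 120° is gauche with iPr at 180° (4.2). Total 9.6 kJ/mol.
B is staggered. COOH at 0° is gauche with CN at 300° (3.1); COOH at 0° is gauche with iPr at 60° (4.6); SH at 120° is gauche with iPr at 60° (4.2). Total 11.9 kJ/mol.
C is staggered. COOH at 0° is gauche with iPr at 300° (4.6); SH at 120° is gauche with CN at 180° (2.3). Total 6.9 kJ/mol.
C has the lowest total (6.9 kJ/mol).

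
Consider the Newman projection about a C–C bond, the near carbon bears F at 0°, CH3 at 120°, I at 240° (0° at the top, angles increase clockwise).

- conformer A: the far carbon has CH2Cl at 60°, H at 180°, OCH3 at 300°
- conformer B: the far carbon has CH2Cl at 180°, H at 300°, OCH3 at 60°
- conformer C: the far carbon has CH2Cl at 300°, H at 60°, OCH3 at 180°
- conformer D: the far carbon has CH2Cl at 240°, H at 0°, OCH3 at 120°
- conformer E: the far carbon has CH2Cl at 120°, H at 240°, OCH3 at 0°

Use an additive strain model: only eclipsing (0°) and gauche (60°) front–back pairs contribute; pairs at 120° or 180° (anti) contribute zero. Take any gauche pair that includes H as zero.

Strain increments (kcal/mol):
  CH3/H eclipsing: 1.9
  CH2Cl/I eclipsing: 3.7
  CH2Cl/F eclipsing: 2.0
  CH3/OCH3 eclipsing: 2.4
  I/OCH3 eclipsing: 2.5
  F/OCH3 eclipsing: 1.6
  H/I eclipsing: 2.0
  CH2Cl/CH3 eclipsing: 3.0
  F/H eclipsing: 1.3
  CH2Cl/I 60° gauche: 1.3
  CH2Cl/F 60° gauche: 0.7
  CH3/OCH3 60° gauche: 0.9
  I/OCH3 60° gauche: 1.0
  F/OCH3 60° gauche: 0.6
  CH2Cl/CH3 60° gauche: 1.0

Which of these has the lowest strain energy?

A (staggered): F–CH2Cl gauche, F–OCH3 gauche, CH3–CH2Cl gauche, I–OCH3 gauche; 0.7 + 0.6 + 1.0 + 1.0 = 3.3 kcal/mol.
B (staggered): F–OCH3 gauche, CH3–CH2Cl gauche, CH3–OCH3 gauche, I–CH2Cl gauche; 0.6 + 1.0 + 0.9 + 1.3 = 3.8 kcal/mol.
C (staggered): F–CH2Cl gauche, CH3–OCH3 gauche, I–CH2Cl gauche, I–OCH3 gauche; 0.7 + 0.9 + 1.3 + 1.0 = 3.9 kcal/mol.
D (eclipsed): F–H eclipsed, CH3–OCH3 eclipsed, I–CH2Cl eclipsed; 1.3 + 2.4 + 3.7 = 7.4 kcal/mol.
E (eclipsed): F–OCH3 eclipsed, CH3–CH2Cl eclipsed, I–H eclipsed; 1.6 + 3.0 + 2.0 = 6.6 kcal/mol.
A has the lowest total (3.3 kcal/mol).

A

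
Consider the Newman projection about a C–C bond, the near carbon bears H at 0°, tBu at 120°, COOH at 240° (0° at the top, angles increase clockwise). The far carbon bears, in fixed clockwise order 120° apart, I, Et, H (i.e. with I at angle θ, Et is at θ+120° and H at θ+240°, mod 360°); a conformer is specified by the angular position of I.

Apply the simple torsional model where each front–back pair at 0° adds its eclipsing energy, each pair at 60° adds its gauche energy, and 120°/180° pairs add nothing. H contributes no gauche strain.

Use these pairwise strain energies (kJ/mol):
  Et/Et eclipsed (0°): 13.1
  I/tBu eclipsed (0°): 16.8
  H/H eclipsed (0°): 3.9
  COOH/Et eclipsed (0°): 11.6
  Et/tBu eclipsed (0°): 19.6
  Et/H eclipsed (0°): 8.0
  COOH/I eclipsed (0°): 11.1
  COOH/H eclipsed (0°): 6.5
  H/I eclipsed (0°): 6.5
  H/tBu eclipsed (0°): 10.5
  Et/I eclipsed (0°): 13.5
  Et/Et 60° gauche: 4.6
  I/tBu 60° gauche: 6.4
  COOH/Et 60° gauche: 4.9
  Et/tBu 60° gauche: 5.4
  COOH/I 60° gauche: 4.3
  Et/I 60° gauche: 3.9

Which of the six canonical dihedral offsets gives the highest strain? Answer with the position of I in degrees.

I at 0° (eclipsed): H(0°)/I(0°) eclipsed 6.5; tBu(120°)/Et(120°) eclipsed 19.6; COOH(240°)/H(240°) eclipsed 6.5 → 32.6 kJ/mol.
I at 60° (staggered): tBu(120°)/I(60°) gauche 6.4; tBu(120°)/Et(180°) gauche 5.4; COOH(240°)/Et(180°) gauche 4.9 → 16.7 kJ/mol.
I at 120° (eclipsed): H(0°)/H(0°) eclipsed 3.9; tBu(120°)/I(120°) eclipsed 16.8; COOH(240°)/Et(240°) eclipsed 11.6 → 32.3 kJ/mol.
I at 180° (staggered): tBu(120°)/I(180°) gauche 6.4; COOH(240°)/I(180°) gauche 4.3; COOH(240°)/Et(300°) gauche 4.9 → 15.6 kJ/mol.
I at 240° (eclipsed): H(0°)/Et(0°) eclipsed 8.0; tBu(120°)/H(120°) eclipsed 10.5; COOH(240°)/I(240°) eclipsed 11.1 → 29.6 kJ/mol.
I at 300° (staggered): tBu(120°)/Et(60°) gauche 5.4; COOH(240°)/I(300°) gauche 4.3 → 9.7 kJ/mol.
The maximum (32.6 kJ/mol) occurs with I at 0°.

0°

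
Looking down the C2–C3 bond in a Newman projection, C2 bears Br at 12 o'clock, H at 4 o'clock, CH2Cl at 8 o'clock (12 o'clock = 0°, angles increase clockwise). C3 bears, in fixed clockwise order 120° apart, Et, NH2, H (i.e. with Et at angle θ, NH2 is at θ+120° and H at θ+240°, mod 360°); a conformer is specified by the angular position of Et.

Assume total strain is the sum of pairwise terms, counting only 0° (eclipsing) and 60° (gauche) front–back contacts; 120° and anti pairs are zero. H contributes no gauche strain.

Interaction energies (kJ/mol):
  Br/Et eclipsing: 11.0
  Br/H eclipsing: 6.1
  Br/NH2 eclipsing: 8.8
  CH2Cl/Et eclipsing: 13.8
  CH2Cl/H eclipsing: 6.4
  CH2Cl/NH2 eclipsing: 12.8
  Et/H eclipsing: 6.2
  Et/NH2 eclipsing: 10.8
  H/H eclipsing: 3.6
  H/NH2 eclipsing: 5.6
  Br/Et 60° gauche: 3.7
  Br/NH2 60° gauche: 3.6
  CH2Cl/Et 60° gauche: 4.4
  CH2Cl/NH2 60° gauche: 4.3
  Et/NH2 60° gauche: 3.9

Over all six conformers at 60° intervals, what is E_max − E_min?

Et at 0° (eclipsed): Br(0°)/Et(0°) eclipsed 11.0; H(120°)/NH2(120°) eclipsed 5.6; CH2Cl(240°)/H(240°) eclipsed 6.4 → 23.0 kJ/mol.
Et at 60° (staggered): Br(0°)/Et(60°) gauche 3.7; CH2Cl(240°)/NH2(180°) gauche 4.3 → 8.0 kJ/mol.
Et at 120° (eclipsed): Br(0°)/H(0°) eclipsed 6.1; H(120°)/Et(120°) eclipsed 6.2; CH2Cl(240°)/NH2(240°) eclipsed 12.8 → 25.1 kJ/mol.
Et at 180° (staggered): Br(0°)/NH2(300°) gauche 3.6; CH2Cl(240°)/Et(180°) gauche 4.4; CH2Cl(240°)/NH2(300°) gauche 4.3 → 12.3 kJ/mol.
Et at 240° (eclipsed): Br(0°)/NH2(0°) eclipsed 8.8; H(120°)/H(120°) eclipsed 3.6; CH2Cl(240°)/Et(240°) eclipsed 13.8 → 26.2 kJ/mol.
Et at 300° (staggered): Br(0°)/Et(300°) gauche 3.7; Br(0°)/NH2(60°) gauche 3.6; CH2Cl(240°)/Et(300°) gauche 4.4 → 11.7 kJ/mol.
Max at 240° (26.2 kJ/mol), min at 60° (8.0 kJ/mol); barrier = 18.2 kJ/mol.

18.2 kJ/mol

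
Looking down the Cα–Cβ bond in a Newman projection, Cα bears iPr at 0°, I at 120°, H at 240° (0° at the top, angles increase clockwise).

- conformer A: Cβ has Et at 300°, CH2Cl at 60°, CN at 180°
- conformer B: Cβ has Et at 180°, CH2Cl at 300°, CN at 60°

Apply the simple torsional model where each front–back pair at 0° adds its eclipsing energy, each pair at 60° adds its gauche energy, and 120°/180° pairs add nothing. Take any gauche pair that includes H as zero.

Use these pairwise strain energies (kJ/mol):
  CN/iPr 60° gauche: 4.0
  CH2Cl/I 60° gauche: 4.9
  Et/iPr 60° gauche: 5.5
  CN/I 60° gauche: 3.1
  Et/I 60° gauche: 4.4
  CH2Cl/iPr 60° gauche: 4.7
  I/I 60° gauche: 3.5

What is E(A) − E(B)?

+2.0 kJ/mol

A is staggered. iPr at 0° is gauche with Et at 300° (5.5); iPr at 0° is gauche with CH2Cl at 60° (4.7); I at 120° is gauche with CH2Cl at 60° (4.9); I at 120° is gauche with CN at 180° (3.1). Total 18.2 kJ/mol.
B is staggered. iPr at 0° is gauche with CH2Cl at 300° (4.7); iPr at 0° is gauche with CN at 60° (4.0); I at 120° is gauche with Et at 180° (4.4); I at 120° is gauche with CN at 60° (3.1). Total 16.2 kJ/mol.
E(A) − E(B) = 18.2 − 16.2 = +2.0 kJ/mol.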